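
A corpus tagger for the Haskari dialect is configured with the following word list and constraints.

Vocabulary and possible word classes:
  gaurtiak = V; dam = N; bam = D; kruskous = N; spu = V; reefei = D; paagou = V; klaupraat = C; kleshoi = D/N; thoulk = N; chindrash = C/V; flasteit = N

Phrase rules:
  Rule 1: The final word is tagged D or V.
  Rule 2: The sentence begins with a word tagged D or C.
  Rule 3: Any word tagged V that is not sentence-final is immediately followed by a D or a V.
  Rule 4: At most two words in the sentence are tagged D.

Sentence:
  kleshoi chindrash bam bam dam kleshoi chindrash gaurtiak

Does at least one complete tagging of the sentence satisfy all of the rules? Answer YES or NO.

Candidates per position — 1:kleshoi {D,N}; 2:chindrash {C,V}; 3:bam {D}; 4:bam {D}; 5:dam {N}; 6:kleshoi {D,N}; 7:chindrash {C,V}; 8:gaurtiak {V}.
Every candidate sequence violates at least one rule; no consistent tagging exists.

NO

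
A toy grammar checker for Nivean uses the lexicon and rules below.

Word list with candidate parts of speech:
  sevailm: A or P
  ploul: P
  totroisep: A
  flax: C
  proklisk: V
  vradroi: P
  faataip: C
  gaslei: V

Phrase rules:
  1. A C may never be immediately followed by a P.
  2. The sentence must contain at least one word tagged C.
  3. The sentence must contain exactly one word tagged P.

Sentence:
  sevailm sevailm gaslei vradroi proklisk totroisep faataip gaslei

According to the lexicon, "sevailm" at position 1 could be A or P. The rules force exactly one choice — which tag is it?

Candidates per position — 1:sevailm {A,P}; 2:sevailm {A,P}; 3:gaslei {V}; 4:vradroi {P}; 5:proklisk {V}; 6:totroisep {A}; 7:faataip {C}; 8:gaslei {V}.
If word 1 were P, no tagging could satisfy rule 3; so word 1 is A.
If word 2 were P, no tagging could satisfy rule 3; so word 2 is A.
So the tagging must be: A A V P V A C V.
Rule-by-rule: rule 1 ok; rule 2 ok; rule 3 ok.

A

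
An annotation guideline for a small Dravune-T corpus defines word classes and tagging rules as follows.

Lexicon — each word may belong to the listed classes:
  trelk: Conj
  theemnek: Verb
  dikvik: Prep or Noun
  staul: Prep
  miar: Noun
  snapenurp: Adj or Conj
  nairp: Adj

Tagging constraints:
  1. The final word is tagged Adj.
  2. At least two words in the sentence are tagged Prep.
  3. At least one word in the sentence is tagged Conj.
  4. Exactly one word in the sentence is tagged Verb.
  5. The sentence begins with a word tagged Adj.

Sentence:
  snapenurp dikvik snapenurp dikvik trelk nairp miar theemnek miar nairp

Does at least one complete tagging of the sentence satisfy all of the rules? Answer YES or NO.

YES

Candidates per position — 1:snapenurp {Adj,Conj}; 2:dikvik {Prep,Noun}; 3:snapenurp {Adj,Conj}; 4:dikvik {Prep,Noun}; 5:trelk {Conj}; 6:nairp {Adj}; 7:miar {Noun}; 8:theemnek {Verb}; 9:miar {Noun}; 10:nairp {Adj}.
One satisfying assignment: Adj Prep Adj Prep Conj Adj Noun Verb Noun Adj.
Check: rule 1 satisfied; rule 2 satisfied; rule 3 satisfied; rule 4 satisfied; rule 5 satisfied.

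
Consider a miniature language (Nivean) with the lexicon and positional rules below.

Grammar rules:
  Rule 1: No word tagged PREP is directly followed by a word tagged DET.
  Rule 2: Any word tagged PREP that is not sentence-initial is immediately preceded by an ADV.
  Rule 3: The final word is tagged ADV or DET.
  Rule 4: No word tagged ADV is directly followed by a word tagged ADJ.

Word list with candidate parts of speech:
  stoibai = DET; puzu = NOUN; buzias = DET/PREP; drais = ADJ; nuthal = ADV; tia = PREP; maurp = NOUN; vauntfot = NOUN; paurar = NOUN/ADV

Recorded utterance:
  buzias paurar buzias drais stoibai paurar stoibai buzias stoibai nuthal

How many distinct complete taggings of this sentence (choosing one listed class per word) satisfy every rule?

12

Candidates per position — 1:buzias {DET,PREP}; 2:paurar {NOUN,ADV}; 3:buzias {DET,PREP}; 4:drais {ADJ}; 5:stoibai {DET}; 6:paurar {NOUN,ADV}; 7:stoibai {DET}; 8:buzias {DET,PREP}; 9:stoibai {DET}; 10:nuthal {ADV}.
There are 32 candidate sequences in total.
Checking each against the rules leaves 12 sequences.
Count = 12.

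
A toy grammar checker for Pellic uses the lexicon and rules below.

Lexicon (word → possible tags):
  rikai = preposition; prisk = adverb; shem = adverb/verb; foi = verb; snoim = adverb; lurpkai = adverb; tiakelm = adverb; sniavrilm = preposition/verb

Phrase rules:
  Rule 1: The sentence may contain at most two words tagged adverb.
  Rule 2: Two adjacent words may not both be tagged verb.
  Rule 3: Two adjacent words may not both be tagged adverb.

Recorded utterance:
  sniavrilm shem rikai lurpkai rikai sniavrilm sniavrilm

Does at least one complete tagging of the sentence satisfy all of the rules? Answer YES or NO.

Candidates per position — 1:sniavrilm {preposition,verb}; 2:shem {adverb,verb}; 3:rikai {preposition}; 4:lurpkai {adverb}; 5:rikai {preposition}; 6:sniavrilm {preposition,verb}; 7:sniavrilm {preposition,verb}.
One satisfying assignment: preposition adverb preposition adverb preposition verb preposition.
Check: rule 1 holds; rule 2 holds; rule 3 holds.

YES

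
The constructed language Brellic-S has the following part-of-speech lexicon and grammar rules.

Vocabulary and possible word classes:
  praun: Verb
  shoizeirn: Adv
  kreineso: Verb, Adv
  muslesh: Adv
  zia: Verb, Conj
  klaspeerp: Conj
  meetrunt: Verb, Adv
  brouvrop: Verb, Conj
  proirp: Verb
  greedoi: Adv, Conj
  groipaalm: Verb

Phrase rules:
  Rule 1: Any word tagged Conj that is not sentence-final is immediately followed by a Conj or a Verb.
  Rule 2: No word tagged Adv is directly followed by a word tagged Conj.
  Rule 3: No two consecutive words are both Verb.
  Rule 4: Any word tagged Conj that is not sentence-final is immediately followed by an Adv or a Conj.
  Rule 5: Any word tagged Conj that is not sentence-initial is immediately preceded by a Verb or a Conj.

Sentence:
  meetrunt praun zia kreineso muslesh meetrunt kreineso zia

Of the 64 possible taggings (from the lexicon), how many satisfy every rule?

Candidates per position — 1:meetrunt {Verb,Adv}; 2:praun {Verb}; 3:zia {Verb,Conj}; 4:kreineso {Verb,Adv}; 5:muslesh {Adv}; 6:meetrunt {Verb,Adv}; 7:kreineso {Verb,Adv}; 8:zia {Verb,Conj}.
There are 64 candidate sequences in total.
Every candidate sequence violates at least one rule; no consistent tagging exists.
Count = 0.

0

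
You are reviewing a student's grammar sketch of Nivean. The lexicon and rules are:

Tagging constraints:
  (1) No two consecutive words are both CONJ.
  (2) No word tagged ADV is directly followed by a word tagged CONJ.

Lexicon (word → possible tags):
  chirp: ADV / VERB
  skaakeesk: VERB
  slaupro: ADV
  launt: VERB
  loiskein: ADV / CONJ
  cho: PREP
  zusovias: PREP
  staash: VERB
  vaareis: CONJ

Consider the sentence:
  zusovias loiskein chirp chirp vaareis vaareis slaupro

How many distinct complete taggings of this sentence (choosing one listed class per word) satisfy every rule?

0

Candidates per position — 1:zusovias {PREP}; 2:loiskein {ADV,CONJ}; 3:chirp {ADV,VERB}; 4:chirp {ADV,VERB}; 5:vaareis {CONJ}; 6:vaareis {CONJ}; 7:slaupro {ADV}.
There are 8 candidate sequences in total.
Rule 1 cannot be satisfied by any choice of tags from the lexicon.
So there is no consistent tagging.
Count = 0.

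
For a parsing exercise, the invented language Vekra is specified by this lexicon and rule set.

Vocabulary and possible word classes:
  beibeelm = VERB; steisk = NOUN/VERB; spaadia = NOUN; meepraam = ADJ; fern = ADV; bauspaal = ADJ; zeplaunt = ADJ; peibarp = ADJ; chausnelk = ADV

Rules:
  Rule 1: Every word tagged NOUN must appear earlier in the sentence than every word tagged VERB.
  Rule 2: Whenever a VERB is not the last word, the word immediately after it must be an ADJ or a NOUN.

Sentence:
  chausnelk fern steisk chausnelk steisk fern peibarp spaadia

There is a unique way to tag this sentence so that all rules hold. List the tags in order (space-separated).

ADV ADV NOUN ADV NOUN ADV ADJ NOUN

Candidates per position — 1:chausnelk {ADV}; 2:fern {ADV}; 3:steisk {NOUN,VERB}; 4:chausnelk {ADV}; 5:steisk {NOUN,VERB}; 6:fern {ADV}; 7:peibarp {ADJ}; 8:spaadia {NOUN}.
At position 3, choosing VERB makes rule 1 impossible to satisfy; hence NOUN.
At position 5, choosing VERB makes rule 1 impossible to satisfy; hence NOUN.
The unique satisfying tagging is: ADV ADV NOUN ADV NOUN ADV ADJ NOUN.
Checking: rule 1 holds; rule 2 holds.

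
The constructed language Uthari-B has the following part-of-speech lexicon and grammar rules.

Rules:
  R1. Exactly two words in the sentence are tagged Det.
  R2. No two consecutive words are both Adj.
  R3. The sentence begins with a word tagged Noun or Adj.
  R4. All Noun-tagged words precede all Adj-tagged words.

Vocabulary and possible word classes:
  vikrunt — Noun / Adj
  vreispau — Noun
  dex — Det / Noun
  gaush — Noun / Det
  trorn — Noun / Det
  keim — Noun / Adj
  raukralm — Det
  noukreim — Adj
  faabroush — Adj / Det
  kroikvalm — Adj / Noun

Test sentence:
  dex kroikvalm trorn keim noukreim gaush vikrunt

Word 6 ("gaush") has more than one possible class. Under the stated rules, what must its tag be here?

Det

Candidates per position — 1:dex {Det,Noun}; 2:kroikvalm {Adj,Noun}; 3:trorn {Noun,Det}; 4:keim {Noun,Adj}; 5:noukreim {Adj}; 6:gaush {Noun,Det}; 7:vikrunt {Noun,Adj}.
Position 1: Det is ruled out by rule 3; that leaves Noun.
Position 3: Noun is ruled out by rule 1; that leaves Det.
Position 4: Adj is ruled out by rule 2; that leaves Noun.
Position 6: Noun is ruled out by rule 1; that leaves Det.
Position 7: Noun is ruled out by rule 4; that leaves Adj.
Position 2: Adj is ruled out by rule 4; that leaves Noun.
The only consistent sequence is: Noun Noun Det Noun Adj Det Adj.
Checking: rule 1 holds; rule 2 holds; rule 3 holds; rule 4 holds.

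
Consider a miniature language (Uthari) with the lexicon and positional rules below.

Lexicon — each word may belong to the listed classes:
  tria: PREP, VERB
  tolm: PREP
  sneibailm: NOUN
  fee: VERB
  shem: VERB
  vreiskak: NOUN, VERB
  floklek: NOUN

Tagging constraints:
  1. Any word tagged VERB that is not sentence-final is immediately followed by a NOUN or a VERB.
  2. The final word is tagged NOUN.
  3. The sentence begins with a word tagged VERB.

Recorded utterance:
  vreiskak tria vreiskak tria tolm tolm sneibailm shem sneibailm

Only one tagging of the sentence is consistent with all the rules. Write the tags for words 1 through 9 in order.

VERB VERB NOUN PREP PREP PREP NOUN VERB NOUN

Candidates per position — 1:vreiskak {NOUN,VERB}; 2:tria {PREP,VERB}; 3:vreiskak {NOUN,VERB}; 4:tria {PREP,VERB}; 5:tolm {PREP}; 6:tolm {PREP}; 7:sneibailm {NOUN}; 8:shem {VERB}; 9:sneibailm {NOUN}.
Position 1: tagging it NOUN would leave rule 3 unsatisfiable, so it must be VERB.
Position 2: tagging it PREP would leave rule 1 unsatisfiable, so it must be VERB.
Position 3: tagging it VERB would leave rule 1 unsatisfiable, so it must be NOUN.
Position 4: tagging it VERB would leave rule 1 unsatisfiable, so it must be PREP.
That leaves exactly one tagging: VERB VERB NOUN PREP PREP PREP NOUN VERB NOUN.
Verifying each rule — rule 1 ✓; rule 2 ✓; rule 3 ✓.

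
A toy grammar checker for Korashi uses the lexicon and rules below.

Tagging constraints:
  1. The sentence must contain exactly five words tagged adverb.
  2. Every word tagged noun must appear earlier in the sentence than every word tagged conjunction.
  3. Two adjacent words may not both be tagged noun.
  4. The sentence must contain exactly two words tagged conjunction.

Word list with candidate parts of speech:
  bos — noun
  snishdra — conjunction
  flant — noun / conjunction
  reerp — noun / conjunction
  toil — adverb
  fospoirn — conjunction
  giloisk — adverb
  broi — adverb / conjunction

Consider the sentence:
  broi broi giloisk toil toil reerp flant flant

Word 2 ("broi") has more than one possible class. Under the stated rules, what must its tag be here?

Candidates per position — 1:broi {adverb,conjunction}; 2:broi {adverb,conjunction}; 3:giloisk {adverb}; 4:toil {adverb}; 5:toil {adverb}; 6:reerp {noun,conjunction}; 7:flant {noun,conjunction}; 8:flant {noun,conjunction}.
At position 1, choosing conjunction makes rule 1 impossible to satisfy; hence adverb.
At position 2, choosing conjunction makes rule 1 impossible to satisfy; hence adverb.
The remaining ambiguous positions (6, 7, 8) are resolved jointly — only one combination satisfies every rule.
So the tagging must be: adverb adverb adverb adverb adverb noun conjunction conjunction.
Check: rule 1 ok; rule 2 ok; rule 3 ok; rule 4 ok.

adverb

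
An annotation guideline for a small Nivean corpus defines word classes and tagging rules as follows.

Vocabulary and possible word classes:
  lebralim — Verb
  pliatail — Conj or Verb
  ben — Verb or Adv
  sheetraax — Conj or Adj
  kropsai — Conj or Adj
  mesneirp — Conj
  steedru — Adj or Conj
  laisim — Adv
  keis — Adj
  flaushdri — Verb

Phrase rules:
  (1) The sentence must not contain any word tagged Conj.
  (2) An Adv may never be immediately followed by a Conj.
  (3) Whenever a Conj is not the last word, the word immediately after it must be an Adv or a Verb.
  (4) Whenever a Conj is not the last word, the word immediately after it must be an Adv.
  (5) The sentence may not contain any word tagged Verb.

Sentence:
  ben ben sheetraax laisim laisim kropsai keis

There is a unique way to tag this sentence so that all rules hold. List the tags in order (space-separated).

Adv Adv Adj Adv Adv Adj Adj

Candidates per position — 1:ben {Verb,Adv}; 2:ben {Verb,Adv}; 3:sheetraax {Conj,Adj}; 4:laisim {Adv}; 5:laisim {Adv}; 6:kropsai {Conj,Adj}; 7:keis {Adj}.
At position 1, choosing Verb makes rule 5 impossible to satisfy; hence Adv.
At position 2, choosing Verb makes rule 5 impossible to satisfy; hence Adv.
At position 3, choosing Conj makes rule 1 impossible to satisfy; hence Adj.
At position 6, choosing Conj makes rule 1 impossible to satisfy; hence Adj.
The unique satisfying tagging is: Adv Adv Adj Adv Adv Adj Adj.
Verifying each rule — rule 1 holds; rule 2 holds; rule 3 holds; rule 4 holds; rule 5 holds.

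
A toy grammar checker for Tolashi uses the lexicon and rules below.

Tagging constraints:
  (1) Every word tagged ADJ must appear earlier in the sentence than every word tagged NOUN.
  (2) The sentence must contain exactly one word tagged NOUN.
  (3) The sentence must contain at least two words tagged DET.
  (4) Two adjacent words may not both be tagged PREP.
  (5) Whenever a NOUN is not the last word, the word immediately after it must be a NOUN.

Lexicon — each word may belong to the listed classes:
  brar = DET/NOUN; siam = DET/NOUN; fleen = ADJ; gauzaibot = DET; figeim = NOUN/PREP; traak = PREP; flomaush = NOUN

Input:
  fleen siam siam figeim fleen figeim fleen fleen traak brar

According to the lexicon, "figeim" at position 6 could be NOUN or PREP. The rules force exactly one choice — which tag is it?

PREP

Candidates per position — 1:fleen {ADJ}; 2:siam {DET,NOUN}; 3:siam {DET,NOUN}; 4:figeim {NOUN,PREP}; 5:fleen {ADJ}; 6:figeim {NOUN,PREP}; 7:fleen {ADJ}; 8:fleen {ADJ}; 9:traak {PREP}; 10:brar {DET,NOUN}.
Position 2: tagging it NOUN would leave rule 1 unsatisfiable, so it must be DET.
Position 3: tagging it NOUN would leave rule 1 unsatisfiable, so it must be DET.
Position 4: tagging it NOUN would leave rule 1 unsatisfiable, so it must be PREP.
Position 6: tagging it NOUN would leave rule 1 unsatisfiable, so it must be PREP.
Position 10: tagging it DET would leave rule 2 unsatisfiable, so it must be NOUN.
The only consistent sequence is: ADJ DET DET PREP ADJ PREP ADJ ADJ PREP NOUN.
Checking: rule 1 ✓; rule 2 ✓; rule 3 ✓; rule 4 ✓; rule 5 ✓.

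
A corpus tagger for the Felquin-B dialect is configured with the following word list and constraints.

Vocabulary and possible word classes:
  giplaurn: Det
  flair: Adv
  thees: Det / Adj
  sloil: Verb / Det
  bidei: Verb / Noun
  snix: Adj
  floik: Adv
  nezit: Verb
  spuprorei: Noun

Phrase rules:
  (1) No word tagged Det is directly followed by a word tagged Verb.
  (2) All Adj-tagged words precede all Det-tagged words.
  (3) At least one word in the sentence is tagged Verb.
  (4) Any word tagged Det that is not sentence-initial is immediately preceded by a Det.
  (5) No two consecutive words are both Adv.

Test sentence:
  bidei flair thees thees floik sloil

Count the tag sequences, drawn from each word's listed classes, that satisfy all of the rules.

2

Candidates per position — 1:bidei {Verb,Noun}; 2:flair {Adv}; 3:thees {Det,Adj}; 4:thees {Det,Adj}; 5:floik {Adv}; 6:sloil {Verb,Det}.
There are 16 candidate sequences in total.
The sequences that satisfy every rule: Verb Adv Adj Adj Adv Verb; Noun Adv Adj Adj Adv Verb.
Count = 2.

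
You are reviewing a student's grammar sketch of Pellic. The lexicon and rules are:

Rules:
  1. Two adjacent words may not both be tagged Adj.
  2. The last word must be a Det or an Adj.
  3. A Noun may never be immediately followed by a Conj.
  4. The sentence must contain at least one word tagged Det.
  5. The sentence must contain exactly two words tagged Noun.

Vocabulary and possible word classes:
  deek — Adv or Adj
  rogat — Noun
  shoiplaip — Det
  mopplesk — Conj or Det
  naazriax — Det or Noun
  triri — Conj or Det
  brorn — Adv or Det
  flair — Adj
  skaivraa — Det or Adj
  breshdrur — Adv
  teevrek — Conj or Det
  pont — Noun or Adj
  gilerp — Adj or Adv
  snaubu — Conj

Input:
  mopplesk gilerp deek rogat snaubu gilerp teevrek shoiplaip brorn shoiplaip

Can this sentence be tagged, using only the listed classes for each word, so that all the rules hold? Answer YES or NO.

NO

Candidates per position — 1:mopplesk {Conj,Det}; 2:gilerp {Adj,Adv}; 3:deek {Adv,Adj}; 4:rogat {Noun}; 5:snaubu {Conj}; 6:gilerp {Adj,Adv}; 7:teevrek {Conj,Det}; 8:shoiplaip {Det}; 9:brorn {Adv,Det}; 10:shoiplaip {Det}.
Rule 3 cannot be satisfied by any choice of tags from the lexicon.
So there is no consistent tagging.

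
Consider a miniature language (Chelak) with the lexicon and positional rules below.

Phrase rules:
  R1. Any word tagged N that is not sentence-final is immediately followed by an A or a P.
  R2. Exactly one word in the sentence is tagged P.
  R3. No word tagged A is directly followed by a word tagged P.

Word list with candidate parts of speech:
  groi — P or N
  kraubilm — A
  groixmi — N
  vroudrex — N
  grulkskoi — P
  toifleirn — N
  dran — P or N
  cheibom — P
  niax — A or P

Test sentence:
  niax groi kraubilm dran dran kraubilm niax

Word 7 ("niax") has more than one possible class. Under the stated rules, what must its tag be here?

Candidates per position — 1:niax {A,P}; 2:groi {P,N}; 3:kraubilm {A}; 4:dran {P,N}; 5:dran {P,N}; 6:kraubilm {A}; 7:niax {A,P}.
At position 4, choosing P makes rule 3 impossible to satisfy; hence N.
At position 5, choosing N makes rule 1 impossible to satisfy; hence P.
At position 7, choosing P makes rule 2 impossible to satisfy; hence A.
At position 1, choosing P makes rule 2 impossible to satisfy; hence A.
At position 2, choosing P makes rule 2 impossible to satisfy; hence N.
The only consistent sequence is: A N A N P A A.
Verifying each rule — rule 1 ✓; rule 2 ✓; rule 3 ✓.

A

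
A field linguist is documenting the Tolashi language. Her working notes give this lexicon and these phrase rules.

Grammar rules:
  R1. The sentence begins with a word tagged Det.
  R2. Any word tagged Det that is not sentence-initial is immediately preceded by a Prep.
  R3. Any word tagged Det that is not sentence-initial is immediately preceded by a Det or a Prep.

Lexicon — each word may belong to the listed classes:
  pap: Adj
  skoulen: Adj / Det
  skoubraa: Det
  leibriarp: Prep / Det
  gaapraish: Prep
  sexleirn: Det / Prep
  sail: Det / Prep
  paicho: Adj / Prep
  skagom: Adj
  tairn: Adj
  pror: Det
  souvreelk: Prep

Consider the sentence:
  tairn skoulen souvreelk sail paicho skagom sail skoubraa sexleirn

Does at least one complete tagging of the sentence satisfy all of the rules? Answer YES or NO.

Candidates per position — 1:tairn {Adj}; 2:skoulen {Adj,Det}; 3:souvreelk {Prep}; 4:sail {Det,Prep}; 5:paicho {Adj,Prep}; 6:skagom {Adj}; 7:sail {Det,Prep}; 8:skoubraa {Det}; 9:sexleirn {Det,Prep}.
Rule 1 cannot be satisfied by any choice of tags from the lexicon.
So there is no consistent tagging.

NO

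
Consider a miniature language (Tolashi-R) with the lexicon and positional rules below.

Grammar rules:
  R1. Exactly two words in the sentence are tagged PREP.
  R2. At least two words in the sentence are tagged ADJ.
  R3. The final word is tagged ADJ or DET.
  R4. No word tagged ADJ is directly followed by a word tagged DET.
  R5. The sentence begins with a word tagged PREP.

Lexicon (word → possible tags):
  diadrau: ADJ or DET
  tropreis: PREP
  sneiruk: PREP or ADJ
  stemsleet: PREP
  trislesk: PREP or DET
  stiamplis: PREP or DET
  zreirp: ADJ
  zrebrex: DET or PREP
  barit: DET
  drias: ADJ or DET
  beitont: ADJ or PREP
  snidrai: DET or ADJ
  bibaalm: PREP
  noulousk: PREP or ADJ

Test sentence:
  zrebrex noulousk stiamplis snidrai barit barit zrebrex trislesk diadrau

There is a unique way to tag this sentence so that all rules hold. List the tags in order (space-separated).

Candidates per position — 1:zrebrex {DET,PREP}; 2:noulousk {PREP,ADJ}; 3:stiamplis {PREP,DET}; 4:snidrai {DET,ADJ}; 5:barit {DET}; 6:barit {DET}; 7:zrebrex {DET,PREP}; 8:trislesk {PREP,DET}; 9:diadrau {ADJ,DET}.
At position 1, choosing DET makes rule 5 impossible to satisfy; hence PREP.
At position 4, choosing ADJ makes rule 4 impossible to satisfy; hence DET.
At position 9, choosing DET makes rule 2 impossible to satisfy; hence ADJ.
At position 2, choosing PREP makes rule 2 impossible to satisfy; hence ADJ.
At position 3, choosing DET makes rule 4 impossible to satisfy; hence PREP.
At position 7, choosing PREP makes rule 1 impossible to satisfy; hence DET.
At position 8, choosing PREP makes rule 1 impossible to satisfy; hence DET.
So the tagging must be: PREP ADJ PREP DET DET DET DET DET ADJ.
Checking: rule 1 ✓; rule 2 ✓; rule 3 ✓; rule 4 ✓; rule 5 ✓.

PREP ADJ PREP DET DET DET DET DET ADJ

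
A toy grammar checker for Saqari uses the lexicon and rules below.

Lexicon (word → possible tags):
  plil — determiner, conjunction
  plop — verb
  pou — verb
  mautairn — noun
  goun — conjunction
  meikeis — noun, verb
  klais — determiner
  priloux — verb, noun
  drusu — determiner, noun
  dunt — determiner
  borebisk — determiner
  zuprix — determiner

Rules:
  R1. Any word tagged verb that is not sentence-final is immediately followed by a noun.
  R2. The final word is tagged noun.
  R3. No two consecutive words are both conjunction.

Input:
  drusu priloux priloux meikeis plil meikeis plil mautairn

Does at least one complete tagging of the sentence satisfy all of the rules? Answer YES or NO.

YES

Candidates per position — 1:drusu {determiner,noun}; 2:priloux {verb,noun}; 3:priloux {verb,noun}; 4:meikeis {noun,verb}; 5:plil {determiner,conjunction}; 6:meikeis {noun,verb}; 7:plil {determiner,conjunction}; 8:mautairn {noun}.
One satisfying assignment: determiner noun verb noun determiner noun conjunction noun.
Verifying each rule — rule 1 ok; rule 2 ok; rule 3 ok.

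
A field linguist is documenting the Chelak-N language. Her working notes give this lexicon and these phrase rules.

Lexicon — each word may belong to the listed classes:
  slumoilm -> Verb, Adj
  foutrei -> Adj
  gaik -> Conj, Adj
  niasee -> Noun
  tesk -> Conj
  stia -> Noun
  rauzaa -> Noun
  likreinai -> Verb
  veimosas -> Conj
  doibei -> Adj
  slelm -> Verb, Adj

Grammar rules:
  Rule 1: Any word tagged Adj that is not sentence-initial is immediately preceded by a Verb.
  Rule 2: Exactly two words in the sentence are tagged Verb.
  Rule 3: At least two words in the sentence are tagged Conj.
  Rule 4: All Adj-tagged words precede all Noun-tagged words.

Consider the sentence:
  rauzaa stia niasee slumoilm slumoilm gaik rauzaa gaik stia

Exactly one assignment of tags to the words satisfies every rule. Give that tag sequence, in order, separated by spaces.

Candidates per position — 1:rauzaa {Noun}; 2:stia {Noun}; 3:niasee {Noun}; 4:slumoilm {Verb,Adj}; 5:slumoilm {Verb,Adj}; 6:gaik {Conj,Adj}; 7:rauzaa {Noun}; 8:gaik {Conj,Adj}; 9:stia {Noun}.
Position 4: Adj is ruled out by rule 1; that leaves Verb.
Position 5: Adj is ruled out by rule 2; that leaves Verb.
Position 6: Adj is ruled out by rule 3; that leaves Conj.
Position 8: Adj is ruled out by rule 1; that leaves Conj.
So the tagging must be: Noun Noun Noun Verb Verb Conj Noun Conj Noun.
Check: rule 1 ✓; rule 2 ✓; rule 3 ✓; rule 4 ✓.

Noun Noun Noun Verb Verb Conj Noun Conj Noun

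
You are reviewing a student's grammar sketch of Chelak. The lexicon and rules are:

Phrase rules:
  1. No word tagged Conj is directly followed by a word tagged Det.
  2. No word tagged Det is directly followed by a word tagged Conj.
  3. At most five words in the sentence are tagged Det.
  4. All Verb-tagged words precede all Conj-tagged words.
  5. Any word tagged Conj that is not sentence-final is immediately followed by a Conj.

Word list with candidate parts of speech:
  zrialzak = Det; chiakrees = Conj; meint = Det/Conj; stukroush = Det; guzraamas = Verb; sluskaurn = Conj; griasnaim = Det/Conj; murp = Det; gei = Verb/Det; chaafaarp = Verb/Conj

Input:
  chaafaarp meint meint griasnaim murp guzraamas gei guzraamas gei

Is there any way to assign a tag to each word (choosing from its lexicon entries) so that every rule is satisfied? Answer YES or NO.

YES

Candidates per position — 1:chaafaarp {Verb,Conj}; 2:meint {Det,Conj}; 3:meint {Det,Conj}; 4:griasnaim {Det,Conj}; 5:murp {Det}; 6:guzraamas {Verb}; 7:gei {Verb,Det}; 8:guzraamas {Verb}; 9:gei {Verb,Det}.
One satisfying assignment: Verb Det Det Det Det Verb Det Verb Verb.
Rule-by-rule: rule 1 ok; rule 2 ok; rule 3 ok; rule 4 ok; rule 5 ok.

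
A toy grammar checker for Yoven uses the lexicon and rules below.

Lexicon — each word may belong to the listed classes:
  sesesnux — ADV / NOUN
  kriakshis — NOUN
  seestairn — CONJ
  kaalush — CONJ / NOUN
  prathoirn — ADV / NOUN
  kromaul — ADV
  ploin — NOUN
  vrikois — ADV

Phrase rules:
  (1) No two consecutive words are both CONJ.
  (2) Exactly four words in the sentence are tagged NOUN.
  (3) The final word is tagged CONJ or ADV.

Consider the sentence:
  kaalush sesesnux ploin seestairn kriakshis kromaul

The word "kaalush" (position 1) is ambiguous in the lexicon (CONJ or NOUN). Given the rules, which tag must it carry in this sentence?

NOUN

Candidates per position — 1:kaalush {CONJ,NOUN}; 2:sesesnux {ADV,NOUN}; 3:ploin {NOUN}; 4:seestairn {CONJ}; 5:kriakshis {NOUN}; 6:kromaul {ADV}.
Word 1 cannot be CONJ — rule 2 would then fail for every completion. It is NOUN.
Word 2 cannot be ADV — rule 2 would then fail for every completion. It is NOUN.
So the tagging must be: NOUN NOUN NOUN CONJ NOUN ADV.
Rule-by-rule: rule 1 ok; rule 2 ok; rule 3 ok.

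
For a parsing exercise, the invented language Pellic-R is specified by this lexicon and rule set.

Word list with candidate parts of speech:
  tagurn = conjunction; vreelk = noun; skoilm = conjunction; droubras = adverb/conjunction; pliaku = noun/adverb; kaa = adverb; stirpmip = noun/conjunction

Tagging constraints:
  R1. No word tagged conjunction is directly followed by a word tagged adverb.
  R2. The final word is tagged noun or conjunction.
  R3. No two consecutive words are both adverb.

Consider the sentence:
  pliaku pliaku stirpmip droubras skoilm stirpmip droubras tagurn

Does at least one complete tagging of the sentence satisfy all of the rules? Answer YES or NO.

Candidates per position — 1:pliaku {noun,adverb}; 2:pliaku {noun,adverb}; 3:stirpmip {noun,conjunction}; 4:droubras {adverb,conjunction}; 5:skoilm {conjunction}; 6:stirpmip {noun,conjunction}; 7:droubras {adverb,conjunction}; 8:tagurn {conjunction}.
One satisfying assignment: noun adverb noun adverb conjunction conjunction conjunction conjunction.
Verifying each rule — rule 1 holds; rule 2 holds; rule 3 holds.

YES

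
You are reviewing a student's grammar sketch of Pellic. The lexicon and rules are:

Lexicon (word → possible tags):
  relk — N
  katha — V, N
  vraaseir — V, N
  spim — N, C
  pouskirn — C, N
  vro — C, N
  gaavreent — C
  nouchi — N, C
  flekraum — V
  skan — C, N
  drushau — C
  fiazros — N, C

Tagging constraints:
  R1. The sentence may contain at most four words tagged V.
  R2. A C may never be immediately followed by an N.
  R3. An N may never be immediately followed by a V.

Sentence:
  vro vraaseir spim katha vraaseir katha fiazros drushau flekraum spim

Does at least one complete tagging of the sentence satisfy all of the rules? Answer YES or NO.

YES

Candidates per position — 1:vro {C,N}; 2:vraaseir {V,N}; 3:spim {N,C}; 4:katha {V,N}; 5:vraaseir {V,N}; 6:katha {V,N}; 7:fiazros {N,C}; 8:drushau {C}; 9:flekraum {V}; 10:spim {N,C}.
One satisfying assignment: N N C V V N N C V C.
Check: rule 1 holds; rule 2 holds; rule 3 holds.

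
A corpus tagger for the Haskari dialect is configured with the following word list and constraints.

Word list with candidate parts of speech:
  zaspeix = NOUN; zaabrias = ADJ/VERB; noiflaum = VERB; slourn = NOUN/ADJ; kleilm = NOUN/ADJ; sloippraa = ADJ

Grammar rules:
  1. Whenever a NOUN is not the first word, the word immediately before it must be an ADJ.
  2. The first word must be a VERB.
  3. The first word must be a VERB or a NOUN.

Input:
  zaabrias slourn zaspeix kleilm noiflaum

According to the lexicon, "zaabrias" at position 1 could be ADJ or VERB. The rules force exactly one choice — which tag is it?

VERB

Candidates per position — 1:zaabrias {ADJ,VERB}; 2:slourn {NOUN,ADJ}; 3:zaspeix {NOUN}; 4:kleilm {NOUN,ADJ}; 5:noiflaum {VERB}.
Position 1: ADJ is ruled out by rule 2; that leaves VERB.
Position 2: NOUN is ruled out by rule 1; that leaves ADJ.
Position 4: NOUN is ruled out by rule 1; that leaves ADJ.
That leaves exactly one tagging: VERB ADJ NOUN ADJ VERB.
Rule-by-rule: rule 1 ✓; rule 2 ✓; rule 3 ✓.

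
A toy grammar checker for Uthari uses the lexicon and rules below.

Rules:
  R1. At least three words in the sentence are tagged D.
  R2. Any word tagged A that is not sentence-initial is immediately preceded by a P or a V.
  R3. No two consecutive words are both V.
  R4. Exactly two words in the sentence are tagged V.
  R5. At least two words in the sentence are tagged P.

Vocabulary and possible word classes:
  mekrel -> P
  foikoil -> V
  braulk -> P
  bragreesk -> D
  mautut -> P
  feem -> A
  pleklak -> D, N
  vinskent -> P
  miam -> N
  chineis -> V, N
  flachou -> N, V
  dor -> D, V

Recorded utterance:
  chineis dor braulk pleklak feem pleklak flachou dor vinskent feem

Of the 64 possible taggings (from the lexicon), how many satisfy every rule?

0

Candidates per position — 1:chineis {V,N}; 2:dor {D,V}; 3:braulk {P}; 4:pleklak {D,N}; 5:feem {A}; 6:pleklak {D,N}; 7:flachou {N,V}; 8:dor {D,V}; 9:vinskent {P}; 10:feem {A}.
There are 64 candidate sequences in total.
Rule 2 cannot be satisfied by any choice of tags from the lexicon.
So there is no consistent tagging.
Count = 0.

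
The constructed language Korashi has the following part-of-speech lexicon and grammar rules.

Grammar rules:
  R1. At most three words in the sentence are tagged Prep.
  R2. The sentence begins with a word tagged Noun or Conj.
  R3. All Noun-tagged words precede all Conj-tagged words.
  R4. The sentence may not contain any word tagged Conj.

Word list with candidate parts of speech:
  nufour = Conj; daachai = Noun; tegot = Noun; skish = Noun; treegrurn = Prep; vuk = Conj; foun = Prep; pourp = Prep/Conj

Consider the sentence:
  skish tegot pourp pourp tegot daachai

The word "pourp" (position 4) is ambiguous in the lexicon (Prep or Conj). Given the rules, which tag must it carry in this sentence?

Prep

Candidates per position — 1:skish {Noun}; 2:tegot {Noun}; 3:pourp {Prep,Conj}; 4:pourp {Prep,Conj}; 5:tegot {Noun}; 6:daachai {Noun}.
Position 3: tagging it Conj would leave rule 3 unsatisfiable, so it must be Prep.
Position 4: tagging it Conj would leave rule 3 unsatisfiable, so it must be Prep.
The unique satisfying tagging is: Noun Noun Prep Prep Noun Noun.
Checking: rule 1 ok; rule 2 ok; rule 3 ok; rule 4 ok.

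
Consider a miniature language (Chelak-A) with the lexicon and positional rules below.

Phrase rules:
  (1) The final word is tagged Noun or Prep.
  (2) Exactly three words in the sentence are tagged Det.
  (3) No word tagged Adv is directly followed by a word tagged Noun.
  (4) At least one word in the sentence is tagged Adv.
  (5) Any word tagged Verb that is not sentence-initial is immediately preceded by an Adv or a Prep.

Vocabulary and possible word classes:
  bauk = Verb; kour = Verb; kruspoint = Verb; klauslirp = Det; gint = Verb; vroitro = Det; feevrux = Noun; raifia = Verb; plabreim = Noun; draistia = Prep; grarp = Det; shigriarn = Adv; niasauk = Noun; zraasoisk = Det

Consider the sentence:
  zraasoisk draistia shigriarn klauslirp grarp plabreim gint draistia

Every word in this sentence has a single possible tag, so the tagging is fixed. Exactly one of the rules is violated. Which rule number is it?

5

Fixed tagging: Det Prep Adv Det Det Noun Verb Prep.
Applying the rules: R1 ✓, R2 ✓, R3 ✓, R4 ✓, R5 ✗.
Only rule 5 fails.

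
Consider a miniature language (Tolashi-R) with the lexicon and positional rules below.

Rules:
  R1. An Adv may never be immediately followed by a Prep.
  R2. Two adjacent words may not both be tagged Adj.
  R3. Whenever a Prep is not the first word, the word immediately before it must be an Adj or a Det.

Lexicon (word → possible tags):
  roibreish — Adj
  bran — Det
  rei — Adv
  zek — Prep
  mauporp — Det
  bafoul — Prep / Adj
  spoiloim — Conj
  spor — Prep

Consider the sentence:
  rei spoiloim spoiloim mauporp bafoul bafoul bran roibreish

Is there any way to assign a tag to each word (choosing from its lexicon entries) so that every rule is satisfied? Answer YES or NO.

Candidates per position — 1:rei {Adv}; 2:spoiloim {Conj}; 3:spoiloim {Conj}; 4:mauporp {Det}; 5:bafoul {Prep,Adj}; 6:bafoul {Prep,Adj}; 7:bran {Det}; 8:roibreish {Adj}.
One satisfying assignment: Adv Conj Conj Det Adj Prep Det Adj.
Rule-by-rule: rule 1 ok; rule 2 ok; rule 3 ok.

YES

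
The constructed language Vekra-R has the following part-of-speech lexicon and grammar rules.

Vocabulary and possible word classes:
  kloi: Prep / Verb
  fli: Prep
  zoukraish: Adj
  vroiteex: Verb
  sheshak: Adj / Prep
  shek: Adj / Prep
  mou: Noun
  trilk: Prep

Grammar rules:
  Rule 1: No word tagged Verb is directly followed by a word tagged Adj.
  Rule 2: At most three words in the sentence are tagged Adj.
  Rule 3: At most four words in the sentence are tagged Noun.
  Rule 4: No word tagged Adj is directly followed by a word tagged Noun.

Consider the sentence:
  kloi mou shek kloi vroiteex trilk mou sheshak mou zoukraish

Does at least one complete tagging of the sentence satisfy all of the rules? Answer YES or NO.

YES

Candidates per position — 1:kloi {Prep,Verb}; 2:mou {Noun}; 3:shek {Adj,Prep}; 4:kloi {Prep,Verb}; 5:vroiteex {Verb}; 6:trilk {Prep}; 7:mou {Noun}; 8:sheshak {Adj,Prep}; 9:mou {Noun}; 10:zoukraish {Adj}.
One satisfying assignment: Prep Noun Adj Verb Verb Prep Noun Prep Noun Adj.
Checking: rule 1 ✓; rule 2 ✓; rule 3 ✓; rule 4 ✓.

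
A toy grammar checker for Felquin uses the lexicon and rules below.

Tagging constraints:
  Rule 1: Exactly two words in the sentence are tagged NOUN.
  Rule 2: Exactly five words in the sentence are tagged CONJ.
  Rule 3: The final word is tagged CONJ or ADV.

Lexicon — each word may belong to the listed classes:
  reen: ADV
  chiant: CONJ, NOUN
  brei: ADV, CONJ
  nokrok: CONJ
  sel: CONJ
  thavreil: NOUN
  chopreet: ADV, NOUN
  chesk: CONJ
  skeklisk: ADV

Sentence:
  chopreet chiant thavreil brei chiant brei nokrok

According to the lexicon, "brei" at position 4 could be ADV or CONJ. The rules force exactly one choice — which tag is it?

Candidates per position — 1:chopreet {ADV,NOUN}; 2:chiant {CONJ,NOUN}; 3:thavreil {NOUN}; 4:brei {ADV,CONJ}; 5:chiant {CONJ,NOUN}; 6:brei {ADV,CONJ}; 7:nokrok {CONJ}.
Position 2: NOUN is ruled out by rule 2; that leaves CONJ.
Position 4: ADV is ruled out by rule 2; that leaves CONJ.
Position 5: NOUN is ruled out by rule 2; that leaves CONJ.
Position 6: ADV is ruled out by rule 2; that leaves CONJ.
Position 1: ADV is ruled out by rule 1; that leaves NOUN.
The only consistent sequence is: NOUN CONJ NOUN CONJ CONJ CONJ CONJ.
Check: rule 1 satisfied; rule 2 satisfied; rule 3 satisfied.

CONJ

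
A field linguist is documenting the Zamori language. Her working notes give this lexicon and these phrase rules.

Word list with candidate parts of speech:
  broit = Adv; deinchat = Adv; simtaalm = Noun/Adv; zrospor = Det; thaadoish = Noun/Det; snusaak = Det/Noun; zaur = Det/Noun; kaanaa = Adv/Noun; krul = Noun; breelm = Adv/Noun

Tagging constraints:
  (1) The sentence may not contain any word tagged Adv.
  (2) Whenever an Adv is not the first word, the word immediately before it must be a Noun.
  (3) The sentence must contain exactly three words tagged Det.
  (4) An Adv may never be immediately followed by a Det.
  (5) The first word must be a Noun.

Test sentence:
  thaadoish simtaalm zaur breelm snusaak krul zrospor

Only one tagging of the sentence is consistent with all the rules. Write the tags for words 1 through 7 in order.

Noun Noun Det Noun Det Noun Det

Candidates per position — 1:thaadoish {Noun,Det}; 2:simtaalm {Noun,Adv}; 3:zaur {Det,Noun}; 4:breelm {Adv,Noun}; 5:snusaak {Det,Noun}; 6:krul {Noun}; 7:zrospor {Det}.
If word 1 were Det, no tagging could satisfy rule 5; so word 1 is Noun.
If word 2 were Adv, no tagging could satisfy rule 1; so word 2 is Noun.
If word 3 were Noun, no tagging could satisfy rule 3; so word 3 is Det.
If word 4 were Adv, no tagging could satisfy rule 1; so word 4 is Noun.
If word 5 were Noun, no tagging could satisfy rule 3; so word 5 is Det.
The only consistent sequence is: Noun Noun Det Noun Det Noun Det.
Rule-by-rule: rule 1 holds; rule 2 holds; rule 3 holds; rule 4 holds; rule 5 holds.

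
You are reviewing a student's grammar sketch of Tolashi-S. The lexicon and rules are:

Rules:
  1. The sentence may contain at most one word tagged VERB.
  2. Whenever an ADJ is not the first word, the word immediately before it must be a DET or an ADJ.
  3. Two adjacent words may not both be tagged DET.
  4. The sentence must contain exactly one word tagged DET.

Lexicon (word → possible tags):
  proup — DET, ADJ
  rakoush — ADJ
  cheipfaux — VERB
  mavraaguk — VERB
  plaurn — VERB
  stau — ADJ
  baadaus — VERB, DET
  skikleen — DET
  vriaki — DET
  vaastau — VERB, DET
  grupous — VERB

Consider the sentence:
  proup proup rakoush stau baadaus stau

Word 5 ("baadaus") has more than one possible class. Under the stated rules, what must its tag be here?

Candidates per position — 1:proup {DET,ADJ}; 2:proup {DET,ADJ}; 3:rakoush {ADJ}; 4:stau {ADJ}; 5:baadaus {VERB,DET}; 6:stau {ADJ}.
At position 5, choosing VERB makes rule 2 impossible to satisfy; hence DET.
At position 1, choosing DET makes rule 4 impossible to satisfy; hence ADJ.
At position 2, choosing DET makes rule 4 impossible to satisfy; hence ADJ.
That leaves exactly one tagging: ADJ ADJ ADJ ADJ DET ADJ.
Verifying each rule — rule 1 holds; rule 2 holds; rule 3 holds; rule 4 holds.

DET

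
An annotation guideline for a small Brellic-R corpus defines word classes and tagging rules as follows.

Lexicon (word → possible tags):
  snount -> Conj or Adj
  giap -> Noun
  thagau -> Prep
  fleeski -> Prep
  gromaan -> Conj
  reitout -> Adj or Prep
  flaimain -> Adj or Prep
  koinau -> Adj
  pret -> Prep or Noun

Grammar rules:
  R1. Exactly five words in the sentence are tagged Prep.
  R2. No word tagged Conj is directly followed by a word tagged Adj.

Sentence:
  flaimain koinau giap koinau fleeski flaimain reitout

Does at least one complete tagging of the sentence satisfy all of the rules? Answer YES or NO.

Candidates per position — 1:flaimain {Adj,Prep}; 2:koinau {Adj}; 3:giap {Noun}; 4:koinau {Adj}; 5:fleeski {Prep}; 6:flaimain {Adj,Prep}; 7:reitout {Adj,Prep}.
Rule 1 cannot be satisfied by any choice of tags from the lexicon.
So there is no consistent tagging.

NO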